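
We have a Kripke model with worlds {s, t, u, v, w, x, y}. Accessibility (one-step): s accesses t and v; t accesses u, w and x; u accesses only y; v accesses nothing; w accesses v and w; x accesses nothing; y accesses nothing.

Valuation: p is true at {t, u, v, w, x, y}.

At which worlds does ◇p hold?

s: successors {t, v}; p there: t:T, v:T. ✓
t: successors {u, w, x}; p there: u:T, w:T, x:T. ✓
u: successors {y}; p there: y:T. ✓
v: no successors, so ◇p fails. ✗
w: successors {v, w}; p there: v:T, w:T. ✓
x: no successors, so ◇p fails. ✗
y: no successors, so ◇p fails. ✗

{s, t, u, w}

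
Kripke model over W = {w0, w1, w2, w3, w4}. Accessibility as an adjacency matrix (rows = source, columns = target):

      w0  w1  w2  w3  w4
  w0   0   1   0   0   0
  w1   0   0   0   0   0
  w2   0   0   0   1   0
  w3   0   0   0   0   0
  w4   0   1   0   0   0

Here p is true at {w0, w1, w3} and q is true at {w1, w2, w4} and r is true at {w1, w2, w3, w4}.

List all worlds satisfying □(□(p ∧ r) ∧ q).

w0: successors {w1}; □(p ∧ r) ∧ q there: w1:T. ✓
w1: no successors, so □(□(p ∧ r) ∧ q) holds vacuously. ✓
w2: successors {w3}; □(p ∧ r) ∧ q there: w3:F. ✗
w3: no successors, so □(□(p ∧ r) ∧ q) holds vacuously. ✓
w4: successors {w1}; □(p ∧ r) ∧ q there: w1:T. ✓

{w0, w1, w3, w4}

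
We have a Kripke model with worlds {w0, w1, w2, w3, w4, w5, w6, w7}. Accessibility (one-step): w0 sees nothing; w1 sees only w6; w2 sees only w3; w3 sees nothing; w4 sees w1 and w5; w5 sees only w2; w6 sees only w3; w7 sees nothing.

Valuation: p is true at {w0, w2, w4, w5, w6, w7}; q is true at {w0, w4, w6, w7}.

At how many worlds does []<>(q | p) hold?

4

w0: no successors, so []<>(q | p) holds vacuously. ✓
w1: successors {w6}; <>(q | p) there: w6:F. ✗
w2: successors {w3}; <>(q | p) there: w3:F. ✗
w3: no successors, so []<>(q | p) holds vacuously. ✓
w4: successors {w1, w5}; <>(q | p) there: w1:T, w5:T. ✓
w5: successors {w2}; <>(q | p) there: w2:F. ✗
w6: successors {w3}; <>(q | p) there: w3:F. ✗
w7: no successors, so []<>(q | p) holds vacuously. ✓
Satisfying worlds: {w0, w3, w4, w7}.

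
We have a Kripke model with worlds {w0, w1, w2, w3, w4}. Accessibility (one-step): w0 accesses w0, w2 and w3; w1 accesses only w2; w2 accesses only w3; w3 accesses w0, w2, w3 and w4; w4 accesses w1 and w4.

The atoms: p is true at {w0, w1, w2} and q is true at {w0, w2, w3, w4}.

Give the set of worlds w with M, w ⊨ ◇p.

w0: successors {w0, w2, w3}; p there: w0:T, w2:T, w3:F. ✓
w1: successors {w2}; p there: w2:T. ✓
w2: successors {w3}; p there: w3:F. ✗
w3: successors {w0, w2, w3, w4}; p there: w0:T, w2:T, w3:F, w4:F. ✓
w4: successors {w1, w4}; p there: w1:T, w4:F. ✓

{w0, w1, w3, w4}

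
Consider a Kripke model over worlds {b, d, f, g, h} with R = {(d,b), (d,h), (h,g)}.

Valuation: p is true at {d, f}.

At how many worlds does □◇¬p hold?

3

b: no successors, so □◇¬p holds vacuously. ✓
d: successors {b, h}; ◇¬p there: b:F, h:T. ✗
f: no successors, so □◇¬p holds vacuously. ✓
g: no successors, so □◇¬p holds vacuously. ✓
h: successors {g}; ◇¬p there: g:F. ✗
Satisfying worlds: {b, f, g}.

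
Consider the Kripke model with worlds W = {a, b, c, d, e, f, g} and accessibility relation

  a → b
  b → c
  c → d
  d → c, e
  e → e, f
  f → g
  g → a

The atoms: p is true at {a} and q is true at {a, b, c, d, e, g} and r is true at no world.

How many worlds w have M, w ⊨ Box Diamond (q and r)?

0

a: successors {b}; Diamond (q and r) there: b:F. ✗
b: successors {c}; Diamond (q and r) there: c:F. ✗
c: successors {d}; Diamond (q and r) there: d:F. ✗
d: successors {c, e}; Diamond (q and r) there: c:F, e:F. ✗
e: successors {e, f}; Diamond (q and r) there: e:F, f:F. ✗
f: successors {g}; Diamond (q and r) there: g:F. ✗
g: successors {a}; Diamond (q and r) there: a:F. ✗
Satisfying worlds: ∅.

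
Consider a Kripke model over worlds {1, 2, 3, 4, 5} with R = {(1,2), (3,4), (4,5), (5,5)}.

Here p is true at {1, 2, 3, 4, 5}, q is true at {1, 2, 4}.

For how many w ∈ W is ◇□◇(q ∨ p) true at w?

4

1: successors {2}; □◇(q ∨ p) there: 2:T. ✓
2: no successors, so ◇□◇(q ∨ p) fails. ✗
3: successors {4}; □◇(q ∨ p) there: 4:T. ✓
4: successors {5}; □◇(q ∨ p) there: 5:T. ✓
5: successors {5}; □◇(q ∨ p) there: 5:T. ✓
Satisfying worlds: {1, 3, 4, 5}.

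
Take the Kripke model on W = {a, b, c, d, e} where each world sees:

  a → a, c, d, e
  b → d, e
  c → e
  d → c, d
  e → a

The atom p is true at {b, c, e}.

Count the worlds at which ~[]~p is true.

a: []~p is F. ✓
b: []~p is F. ✓
c: []~p is F. ✓
d: []~p is F. ✓
e: []~p is T. ✗
Satisfying worlds: {a, b, c, d}.

4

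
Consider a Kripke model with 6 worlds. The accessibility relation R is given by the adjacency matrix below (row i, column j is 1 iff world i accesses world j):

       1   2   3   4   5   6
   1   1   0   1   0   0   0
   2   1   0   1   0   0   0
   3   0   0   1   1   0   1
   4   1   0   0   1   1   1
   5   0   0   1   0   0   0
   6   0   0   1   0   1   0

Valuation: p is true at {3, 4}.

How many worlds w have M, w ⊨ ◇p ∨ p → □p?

1: ◇p ∨ p is T, □p is F. ✗
2: ◇p ∨ p is T, □p is F. ✗
3: ◇p ∨ p is T, □p is F. ✗
4: ◇p ∨ p is T, □p is F. ✗
5: ◇p ∨ p is T, □p is T. ✓
6: ◇p ∨ p is T, □p is F. ✗
Satisfying worlds: {5}.

1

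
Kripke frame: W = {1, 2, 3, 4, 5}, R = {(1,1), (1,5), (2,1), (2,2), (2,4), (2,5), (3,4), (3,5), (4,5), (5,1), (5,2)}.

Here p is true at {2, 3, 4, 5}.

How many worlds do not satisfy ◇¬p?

1: successors {1, 5}; ¬p there: 1:T, 5:F. ✓
2: successors {1, 2, 4, 5}; ¬p there: 1:T, 2:F, 4:F, 5:F. ✓
3: successors {4, 5}; ¬p there: 4:F, 5:F. ✗
4: successors {5}; ¬p there: 5:F. ✗
5: successors {1, 2}; ¬p there: 1:T, 2:F. ✓
Satisfying worlds: {1, 2, 5}.
So ◇¬p fails at the other 2 worlds.

2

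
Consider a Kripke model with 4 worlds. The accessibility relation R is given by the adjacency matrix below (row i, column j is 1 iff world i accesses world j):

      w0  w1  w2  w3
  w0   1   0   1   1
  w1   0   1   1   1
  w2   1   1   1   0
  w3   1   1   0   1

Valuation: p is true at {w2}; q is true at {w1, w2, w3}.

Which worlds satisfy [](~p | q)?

w0: successors {w0, w2, w3}; ~p | q there: w0:T, w2:T, w3:T. ✓
w1: successors {w1, w2, w3}; ~p | q there: w1:T, w2:T, w3:T. ✓
w2: successors {w0, w1, w2}; ~p | q there: w0:T, w1:T, w2:T. ✓
w3: successors {w0, w1, w3}; ~p | q there: w0:T, w1:T, w3:T. ✓

{w0, w1, w2, w3}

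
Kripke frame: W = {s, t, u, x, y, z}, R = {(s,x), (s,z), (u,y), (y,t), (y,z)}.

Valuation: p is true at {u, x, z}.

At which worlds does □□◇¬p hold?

s: successors {x, z}; □◇¬p there: x:T, z:T. ✓
t: no successors, so □□◇¬p holds vacuously. ✓
u: successors {y}; □◇¬p there: y:F. ✗
x: no successors, so □□◇¬p holds vacuously. ✓
y: successors {t, z}; □◇¬p there: t:T, z:T. ✓
z: no successors, so □□◇¬p holds vacuously. ✓

{s, t, x, y, z}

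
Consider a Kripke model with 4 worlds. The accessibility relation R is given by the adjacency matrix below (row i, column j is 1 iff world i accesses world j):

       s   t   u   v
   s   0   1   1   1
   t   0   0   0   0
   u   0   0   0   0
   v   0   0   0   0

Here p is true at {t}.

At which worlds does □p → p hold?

{s, t}

s: □p is F, p is F. ✓
t: □p is T, p is T. ✓
u: □p is T, p is F. ✗
v: □p is T, p is F. ✗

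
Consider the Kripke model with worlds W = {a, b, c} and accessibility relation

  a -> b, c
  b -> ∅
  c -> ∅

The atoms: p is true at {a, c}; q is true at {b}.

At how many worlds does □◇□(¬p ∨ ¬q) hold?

2

a: successors {b, c}; ◇□(¬p ∨ ¬q) there: b:F, c:F. ✗
b: no successors, so □◇□(¬p ∨ ¬q) holds vacuously. ✓
c: no successors, so □◇□(¬p ∨ ¬q) holds vacuously. ✓
Satisfying worlds: {b, c}.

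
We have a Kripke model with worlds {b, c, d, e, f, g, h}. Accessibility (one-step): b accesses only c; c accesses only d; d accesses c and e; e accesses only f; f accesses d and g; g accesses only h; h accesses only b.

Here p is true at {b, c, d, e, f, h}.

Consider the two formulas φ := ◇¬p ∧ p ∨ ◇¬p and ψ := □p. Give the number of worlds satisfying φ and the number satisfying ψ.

1 and 6

For ◇¬p ∧ p ∨ ◇¬p:
b: ◇¬p ∧ p is F, ◇¬p is F. ✗
c: ◇¬p ∧ p is F, ◇¬p is F. ✗
d: ◇¬p ∧ p is F, ◇¬p is F. ✗
e: ◇¬p ∧ p is F, ◇¬p is F. ✗
f: ◇¬p ∧ p is T, ◇¬p is T. ✓
g: ◇¬p ∧ p is F, ◇¬p is F. ✗
h: ◇¬p ∧ p is F, ◇¬p is F. ✗
— 1 world.
For □p:
b: successors {c}; p there: c:T. ✓
c: successors {d}; p there: d:T. ✓
d: successors {c, e}; p there: c:T, e:T. ✓
e: successors {f}; p there: f:T. ✓
f: successors {d, g}; p there: d:T, g:F. ✗
g: successors {h}; p there: h:T. ✓
h: successors {b}; p there: b:T. ✓
— 6 worlds.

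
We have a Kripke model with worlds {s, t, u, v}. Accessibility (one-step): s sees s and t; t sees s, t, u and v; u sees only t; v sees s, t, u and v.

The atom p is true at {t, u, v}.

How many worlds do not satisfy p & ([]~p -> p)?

1

s: p is F, []~p -> p is T. ✗
t: p is T, []~p -> p is T. ✓
u: p is T, []~p -> p is T. ✓
v: p is T, []~p -> p is T. ✓
Satisfying worlds: {t, u, v}.
So p & ([]~p -> p) fails at the other 1 world.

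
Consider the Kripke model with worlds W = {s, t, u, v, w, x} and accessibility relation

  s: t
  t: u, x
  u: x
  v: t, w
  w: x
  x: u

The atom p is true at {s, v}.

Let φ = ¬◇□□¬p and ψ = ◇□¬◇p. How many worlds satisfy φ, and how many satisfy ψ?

0 and 6

For ¬◇□□¬p:
s: ◇□□¬p is T. ✗
t: ◇□□¬p is T. ✗
u: ◇□□¬p is T. ✗
v: ◇□□¬p is T. ✗
w: ◇□□¬p is T. ✗
x: ◇□□¬p is T. ✗
— 0 worlds.
For ◇□¬◇p:
s: successors {t}; □¬◇p there: t:T. ✓
t: successors {u, x}; □¬◇p there: u:T, x:T. ✓
u: successors {x}; □¬◇p there: x:T. ✓
v: successors {t, w}; □¬◇p there: t:T, w:T. ✓
w: successors {x}; □¬◇p there: x:T. ✓
x: successors {u}; □¬◇p there: u:T. ✓
— 6 worlds.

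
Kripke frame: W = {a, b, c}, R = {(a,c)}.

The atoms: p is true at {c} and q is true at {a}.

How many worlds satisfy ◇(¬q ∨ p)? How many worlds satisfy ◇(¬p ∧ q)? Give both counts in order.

1 and 0

For ◇(¬q ∨ p):
a: successors {c}; ¬q ∨ p there: c:T. ✓
b: no successors, so ◇(¬q ∨ p) fails. ✗
c: no successors, so ◇(¬q ∨ p) fails. ✗
— 1 world.
For ◇(¬p ∧ q):
a: successors {c}; ¬p ∧ q there: c:F. ✗
b: no successors, so ◇(¬p ∧ q) fails. ✗
c: no successors, so ◇(¬p ∧ q) fails. ✗
— 0 worlds.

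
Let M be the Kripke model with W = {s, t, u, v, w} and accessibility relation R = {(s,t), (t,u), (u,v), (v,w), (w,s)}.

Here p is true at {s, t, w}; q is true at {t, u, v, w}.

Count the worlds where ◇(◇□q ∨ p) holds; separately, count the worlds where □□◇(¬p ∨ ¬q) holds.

4 and 3

For ◇(◇□q ∨ p):
s: successors {t}; ◇□q ∨ p there: t:T. ✓
t: successors {u}; ◇□q ∨ p there: u:T. ✓
u: successors {v}; ◇□q ∨ p there: v:F. ✗
v: successors {w}; ◇□q ∨ p there: w:T. ✓
w: successors {s}; ◇□q ∨ p there: s:T. ✓
— 4 worlds.
For □□◇(¬p ∨ ¬q):
s: successors {t}; □◇(¬p ∨ ¬q) there: t:T. ✓
t: successors {u}; □◇(¬p ∨ ¬q) there: u:F. ✗
u: successors {v}; □◇(¬p ∨ ¬q) there: v:T. ✓
v: successors {w}; □◇(¬p ∨ ¬q) there: w:F. ✗
w: successors {s}; □◇(¬p ∨ ¬q) there: s:T. ✓
— 3 worlds.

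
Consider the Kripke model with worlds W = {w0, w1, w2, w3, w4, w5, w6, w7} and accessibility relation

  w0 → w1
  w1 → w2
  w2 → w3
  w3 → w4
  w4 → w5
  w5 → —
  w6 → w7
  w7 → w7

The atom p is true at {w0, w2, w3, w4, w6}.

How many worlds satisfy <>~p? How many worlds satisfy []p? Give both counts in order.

For <>~p:
w0: successors {w1}; ~p there: w1:T. ✓
w1: successors {w2}; ~p there: w2:F. ✗
w2: successors {w3}; ~p there: w3:F. ✗
w3: successors {w4}; ~p there: w4:F. ✗
w4: successors {w5}; ~p there: w5:T. ✓
w5: no successors, so <>~p fails. ✗
w6: successors {w7}; ~p there: w7:T. ✓
w7: successors {w7}; ~p there: w7:T. ✓
— 4 worlds.
For []p:
w0: successors {w1}; p there: w1:F. ✗
w1: successors {w2}; p there: w2:T. ✓
w2: successors {w3}; p there: w3:T. ✓
w3: successors {w4}; p there: w4:T. ✓
w4: successors {w5}; p there: w5:F. ✗
w5: no successors, so []p holds vacuously. ✓
w6: successors {w7}; p there: w7:F. ✗
w7: successors {w7}; p there: w7:F. ✗
— 4 worlds.

4 and 4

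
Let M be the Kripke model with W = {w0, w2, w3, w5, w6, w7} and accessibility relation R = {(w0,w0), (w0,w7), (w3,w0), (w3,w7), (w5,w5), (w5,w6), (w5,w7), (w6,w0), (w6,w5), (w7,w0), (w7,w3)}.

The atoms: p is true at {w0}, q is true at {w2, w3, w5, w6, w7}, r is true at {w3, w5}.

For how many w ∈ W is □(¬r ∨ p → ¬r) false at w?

w0: successors {w0, w7}; ¬r ∨ p → ¬r there: w0:T, w7:T. ✓
w2: no successors, so □(¬r ∨ p → ¬r) holds vacuously. ✓
w3: successors {w0, w7}; ¬r ∨ p → ¬r there: w0:T, w7:T. ✓
w5: successors {w5, w6, w7}; ¬r ∨ p → ¬r there: w5:T, w6:T, w7:T. ✓
w6: successors {w0, w5}; ¬r ∨ p → ¬r there: w0:T, w5:T. ✓
w7: successors {w0, w3}; ¬r ∨ p → ¬r there: w0:T, w3:T. ✓
Satisfying worlds: {w0, w2, w3, w5, w6, w7}.
So □(¬r ∨ p → ¬r) fails at the other 0 worlds.

0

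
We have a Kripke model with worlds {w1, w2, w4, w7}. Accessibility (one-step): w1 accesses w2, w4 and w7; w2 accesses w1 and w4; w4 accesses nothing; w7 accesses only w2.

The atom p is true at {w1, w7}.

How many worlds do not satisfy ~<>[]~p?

w1: <>[]~p is T. ✗
w2: <>[]~p is T. ✗
w4: <>[]~p is F. ✓
w7: <>[]~p is F. ✓
Satisfying worlds: {w4, w7}.
So ~<>[]~p fails at the other 2 worlds.

2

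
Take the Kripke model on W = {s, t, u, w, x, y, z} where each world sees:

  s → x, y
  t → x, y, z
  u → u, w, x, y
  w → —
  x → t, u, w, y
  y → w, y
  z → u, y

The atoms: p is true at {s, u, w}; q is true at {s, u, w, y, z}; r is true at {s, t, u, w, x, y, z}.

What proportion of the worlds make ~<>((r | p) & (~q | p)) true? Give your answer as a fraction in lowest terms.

s: <>((r | p) & (~q | p)) is T. ✗
t: <>((r | p) & (~q | p)) is T. ✗
u: <>((r | p) & (~q | p)) is T. ✗
w: <>((r | p) & (~q | p)) is F. ✓
x: <>((r | p) & (~q | p)) is T. ✗
y: <>((r | p) & (~q | p)) is T. ✗
z: <>((r | p) & (~q | p)) is T. ✗
That's 1 of 7 worlds, so 1/7.

1/7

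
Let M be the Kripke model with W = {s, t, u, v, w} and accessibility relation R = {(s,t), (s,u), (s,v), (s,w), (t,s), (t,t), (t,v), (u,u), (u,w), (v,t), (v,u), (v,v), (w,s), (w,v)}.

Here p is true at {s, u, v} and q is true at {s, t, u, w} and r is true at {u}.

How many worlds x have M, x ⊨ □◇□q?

s: successors {t, u, v, w}; ◇□q there: t:F, u:T, v:T, w:F. ✗
t: successors {s, t, v}; ◇□q there: s:T, t:F, v:T. ✗
u: successors {u, w}; ◇□q there: u:T, w:F. ✗
v: successors {t, u, v}; ◇□q there: t:F, u:T, v:T. ✗
w: successors {s, v}; ◇□q there: s:T, v:T. ✓
Satisfying worlds: {w}.

1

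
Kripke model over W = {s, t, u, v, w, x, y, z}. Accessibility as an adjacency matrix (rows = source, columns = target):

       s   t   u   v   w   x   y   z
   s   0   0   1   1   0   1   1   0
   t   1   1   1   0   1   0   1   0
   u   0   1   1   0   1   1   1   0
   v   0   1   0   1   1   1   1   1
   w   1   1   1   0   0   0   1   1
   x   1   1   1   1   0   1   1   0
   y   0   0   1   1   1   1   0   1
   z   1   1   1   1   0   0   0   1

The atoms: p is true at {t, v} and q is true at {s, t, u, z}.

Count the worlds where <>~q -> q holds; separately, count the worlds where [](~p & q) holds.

For <>~q -> q:
s: <>~q is T, q is T. ✓
t: <>~q is T, q is T. ✓
u: <>~q is T, q is T. ✓
v: <>~q is T, q is F. ✗
w: <>~q is T, q is F. ✗
x: <>~q is T, q is F. ✗
y: <>~q is T, q is F. ✗
z: <>~q is T, q is T. ✓
— 4 worlds.
For [](~p & q):
s: successors {u, v, x, y}; ~p & q there: u:T, v:F, x:F, y:F. ✗
t: successors {s, t, u, w, y}; ~p & q there: s:T, t:F, u:T, w:F, y:F. ✗
u: successors {t, u, w, x, y}; ~p & q there: t:F, u:T, w:F, x:F, y:F. ✗
v: successors {t, v, w, x, y, z}; ~p & q there: t:F, v:F, w:F, x:F, y:F, z:T. ✗
w: successors {s, t, u, y, z}; ~p & q there: s:T, t:F, u:T, y:F, z:T. ✗
x: successors {s, t, u, v, x, y}; ~p & q there: s:T, t:F, u:T, v:F, x:F, y:F. ✗
y: successors {u, v, w, x, z}; ~p & q there: u:T, v:F, w:F, x:F, z:T. ✗
z: successors {s, t, u, v, z}; ~p & q there: s:T, t:F, u:T, v:F, z:T. ✗
— 0 worlds.

4 and 0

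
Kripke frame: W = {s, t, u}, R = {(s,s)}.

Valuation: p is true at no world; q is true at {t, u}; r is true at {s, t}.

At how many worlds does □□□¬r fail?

s: successors {s}; □□¬r there: s:F. ✗
t: no successors, so □□□¬r holds vacuously. ✓
u: no successors, so □□□¬r holds vacuously. ✓
Satisfying worlds: {t, u}.
So □□□¬r fails at the other 1 world.

1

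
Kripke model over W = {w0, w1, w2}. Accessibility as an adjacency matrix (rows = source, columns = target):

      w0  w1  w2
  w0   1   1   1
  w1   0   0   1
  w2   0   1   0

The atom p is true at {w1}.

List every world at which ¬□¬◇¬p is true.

{w0, w2}

w0: □¬◇¬p is F. ✓
w1: □¬◇¬p is T. ✗
w2: □¬◇¬p is F. ✓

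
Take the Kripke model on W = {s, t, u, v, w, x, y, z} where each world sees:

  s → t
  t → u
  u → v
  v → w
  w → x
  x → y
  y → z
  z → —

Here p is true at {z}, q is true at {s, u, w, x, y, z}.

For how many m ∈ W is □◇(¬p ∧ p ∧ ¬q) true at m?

1

s: successors {t}; ◇(¬p ∧ p ∧ ¬q) there: t:F. ✗
t: successors {u}; ◇(¬p ∧ p ∧ ¬q) there: u:F. ✗
u: successors {v}; ◇(¬p ∧ p ∧ ¬q) there: v:F. ✗
v: successors {w}; ◇(¬p ∧ p ∧ ¬q) there: w:F. ✗
w: successors {x}; ◇(¬p ∧ p ∧ ¬q) there: x:F. ✗
x: successors {y}; ◇(¬p ∧ p ∧ ¬q) there: y:F. ✗
y: successors {z}; ◇(¬p ∧ p ∧ ¬q) there: z:F. ✗
z: no successors, so □◇(¬p ∧ p ∧ ¬q) holds vacuously. ✓
Satisfying worlds: {z}.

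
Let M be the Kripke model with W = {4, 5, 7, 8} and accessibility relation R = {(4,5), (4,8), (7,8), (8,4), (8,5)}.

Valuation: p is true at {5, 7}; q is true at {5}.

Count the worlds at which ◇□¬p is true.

2

4: successors {5, 8}; □¬p there: 5:T, 8:F. ✓
5: no successors, so ◇□¬p fails. ✗
7: successors {8}; □¬p there: 8:F. ✗
8: successors {4, 5}; □¬p there: 4:F, 5:T. ✓
Satisfying worlds: {4, 8}.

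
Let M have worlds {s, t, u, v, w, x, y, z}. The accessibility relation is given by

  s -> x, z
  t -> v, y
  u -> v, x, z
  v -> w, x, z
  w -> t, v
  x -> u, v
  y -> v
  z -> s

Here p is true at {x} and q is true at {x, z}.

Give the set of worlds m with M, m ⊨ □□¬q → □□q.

{t, u, w, x, y, z}

s: □□¬q is T, □□q is F. ✗
t: □□¬q is F, □□q is F. ✓
u: □□¬q is F, □□q is F. ✓
v: □□¬q is T, □□q is F. ✗
w: □□¬q is F, □□q is F. ✓
x: □□¬q is F, □□q is F. ✓
y: □□¬q is F, □□q is F. ✓
z: □□¬q is F, □□q is T. ✓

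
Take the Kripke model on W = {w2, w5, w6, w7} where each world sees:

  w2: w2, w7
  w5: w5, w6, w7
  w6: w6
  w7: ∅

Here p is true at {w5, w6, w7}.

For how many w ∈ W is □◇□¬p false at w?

3

w2: successors {w2, w7}; ◇□¬p there: w2:T, w7:F. ✗
w5: successors {w5, w6, w7}; ◇□¬p there: w5:T, w6:F, w7:F. ✗
w6: successors {w6}; ◇□¬p there: w6:F. ✗
w7: no successors, so □◇□¬p holds vacuously. ✓
Satisfying worlds: {w7}.
So □◇□¬p fails at the other 3 worlds.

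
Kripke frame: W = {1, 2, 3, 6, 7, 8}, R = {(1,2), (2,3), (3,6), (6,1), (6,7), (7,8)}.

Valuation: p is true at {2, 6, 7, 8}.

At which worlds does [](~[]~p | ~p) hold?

{2, 3, 6, 8}

1: successors {2}; ~[]~p | ~p there: 2:F. ✗
2: successors {3}; ~[]~p | ~p there: 3:T. ✓
3: successors {6}; ~[]~p | ~p there: 6:T. ✓
6: successors {1, 7}; ~[]~p | ~p there: 1:T, 7:T. ✓
7: successors {8}; ~[]~p | ~p there: 8:F. ✗
8: no successors, so [](~[]~p | ~p) holds vacuously. ✓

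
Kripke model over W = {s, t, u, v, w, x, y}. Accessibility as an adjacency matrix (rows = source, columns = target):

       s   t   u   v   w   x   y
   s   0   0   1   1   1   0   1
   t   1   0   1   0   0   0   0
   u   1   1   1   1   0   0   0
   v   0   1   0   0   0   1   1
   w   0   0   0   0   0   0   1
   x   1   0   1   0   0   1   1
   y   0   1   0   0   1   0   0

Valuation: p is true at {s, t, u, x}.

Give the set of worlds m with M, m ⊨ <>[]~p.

s: successors {u, v, w, y}; []~p there: u:F, v:F, w:T, y:F. ✓
t: successors {s, u}; []~p there: s:F, u:F. ✗
u: successors {s, t, u, v}; []~p there: s:F, t:F, u:F, v:F. ✗
v: successors {t, x, y}; []~p there: t:F, x:F, y:F. ✗
w: successors {y}; []~p there: y:F. ✗
x: successors {s, u, x, y}; []~p there: s:F, u:F, x:F, y:F. ✗
y: successors {t, w}; []~p there: t:F, w:T. ✓

{s, y}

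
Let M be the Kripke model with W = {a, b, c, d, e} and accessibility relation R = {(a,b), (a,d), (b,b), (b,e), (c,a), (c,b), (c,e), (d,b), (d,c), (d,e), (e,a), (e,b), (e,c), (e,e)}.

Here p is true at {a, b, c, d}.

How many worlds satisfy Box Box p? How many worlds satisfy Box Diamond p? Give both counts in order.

0 and 5

For Box Box p:
a: successors {b, d}; Box p there: b:F, d:F. ✗
b: successors {b, e}; Box p there: b:F, e:F. ✗
c: successors {a, b, e}; Box p there: a:T, b:F, e:F. ✗
d: successors {b, c, e}; Box p there: b:F, c:F, e:F. ✗
e: successors {a, b, c, e}; Box p there: a:T, b:F, c:F, e:F. ✗
— 0 worlds.
For Box Diamond p:
a: successors {b, d}; Diamond p there: b:T, d:T. ✓
b: successors {b, e}; Diamond p there: b:T, e:T. ✓
c: successors {a, b, e}; Diamond p there: a:T, b:T, e:T. ✓
d: successors {b, c, e}; Diamond p there: b:T, c:T, e:T. ✓
e: successors {a, b, c, e}; Diamond p there: a:T, b:T, c:T, e:T. ✓
— 5 worlds.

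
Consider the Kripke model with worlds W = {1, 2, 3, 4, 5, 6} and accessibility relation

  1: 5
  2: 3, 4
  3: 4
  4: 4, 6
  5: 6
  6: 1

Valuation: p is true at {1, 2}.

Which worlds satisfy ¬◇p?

1: ◇p is F. ✓
2: ◇p is F. ✓
3: ◇p is F. ✓
4: ◇p is F. ✓
5: ◇p is F. ✓
6: ◇p is T. ✗

{1, 2, 3, 4, 5}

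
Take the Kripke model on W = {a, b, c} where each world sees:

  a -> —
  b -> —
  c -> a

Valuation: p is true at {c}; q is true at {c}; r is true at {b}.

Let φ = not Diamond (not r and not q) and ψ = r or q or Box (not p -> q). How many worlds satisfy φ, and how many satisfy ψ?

For not Diamond (not r and not q):
a: Diamond (not r and not q) is F. ✓
b: Diamond (not r and not q) is F. ✓
c: Diamond (not r and not q) is T. ✗
— 2 worlds.
For r or q or Box (not p -> q):
a: r or q is F, Box (not p -> q) is T. ✓
b: r or q is T, Box (not p -> q) is T. ✓
c: r or q is T, Box (not p -> q) is F. ✓
— 3 worlds.

2 and 3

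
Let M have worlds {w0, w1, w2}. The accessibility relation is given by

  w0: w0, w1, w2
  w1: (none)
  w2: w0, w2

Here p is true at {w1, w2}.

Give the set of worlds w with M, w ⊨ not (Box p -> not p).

w0: Box p -> not p is T. ✗
w1: Box p -> not p is F. ✓
w2: Box p -> not p is T. ✗

{w1}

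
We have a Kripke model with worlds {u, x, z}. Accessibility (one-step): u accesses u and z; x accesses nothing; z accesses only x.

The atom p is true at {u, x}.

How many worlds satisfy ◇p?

2

u: successors {u, z}; p there: u:T, z:F. ✓
x: no successors, so ◇p fails. ✗
z: successors {x}; p there: x:T. ✓
Satisfying worlds: {u, z}.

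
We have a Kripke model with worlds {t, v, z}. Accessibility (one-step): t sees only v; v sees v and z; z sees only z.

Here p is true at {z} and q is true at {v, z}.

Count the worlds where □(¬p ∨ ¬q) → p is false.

1

t: □(¬p ∨ ¬q) is T, p is F. ✗
v: □(¬p ∨ ¬q) is F, p is F. ✓
z: □(¬p ∨ ¬q) is F, p is T. ✓
Satisfying worlds: {v, z}.
So □(¬p ∨ ¬q) → p fails at the other 1 world.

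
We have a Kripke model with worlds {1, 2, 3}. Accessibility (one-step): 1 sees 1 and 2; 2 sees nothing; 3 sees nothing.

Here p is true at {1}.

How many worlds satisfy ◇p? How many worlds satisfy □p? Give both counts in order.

1 and 2

For ◇p:
1: successors {1, 2}; p there: 1:T, 2:F. ✓
2: no successors, so ◇p fails. ✗
3: no successors, so ◇p fails. ✗
— 1 world.
For □p:
1: successors {1, 2}; p there: 1:T, 2:F. ✗
2: no successors, so □p holds vacuously. ✓
3: no successors, so □p holds vacuously. ✓
— 2 worlds.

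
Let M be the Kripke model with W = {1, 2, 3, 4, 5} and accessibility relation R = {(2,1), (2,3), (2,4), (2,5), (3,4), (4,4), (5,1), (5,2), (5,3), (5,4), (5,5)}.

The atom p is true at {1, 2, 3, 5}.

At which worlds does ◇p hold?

{2, 5}

1: no successors, so ◇p fails. ✗
2: successors {1, 3, 4, 5}; p there: 1:T, 3:T, 4:F, 5:T. ✓
3: successors {4}; p there: 4:F. ✗
4: successors {4}; p there: 4:F. ✗
5: successors {1, 2, 3, 4, 5}; p there: 1:T, 2:T, 3:T, 4:F, 5:T. ✓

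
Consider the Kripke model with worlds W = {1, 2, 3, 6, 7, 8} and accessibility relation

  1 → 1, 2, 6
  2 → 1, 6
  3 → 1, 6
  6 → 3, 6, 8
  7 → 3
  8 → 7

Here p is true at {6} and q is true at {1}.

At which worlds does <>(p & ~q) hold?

{1, 2, 3, 6}

1: successors {1, 2, 6}; p & ~q there: 1:F, 2:F, 6:T. ✓
2: successors {1, 6}; p & ~q there: 1:F, 6:T. ✓
3: successors {1, 6}; p & ~q there: 1:F, 6:T. ✓
6: successors {3, 6, 8}; p & ~q there: 3:F, 6:T, 8:F. ✓
7: successors {3}; p & ~q there: 3:F. ✗
8: successors {7}; p & ~q there: 7:F. ✗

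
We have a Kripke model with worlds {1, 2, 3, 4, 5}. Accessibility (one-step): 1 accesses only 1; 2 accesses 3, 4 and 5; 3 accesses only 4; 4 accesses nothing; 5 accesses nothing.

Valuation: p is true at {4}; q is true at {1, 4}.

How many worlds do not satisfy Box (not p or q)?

1: successors {1}; not p or q there: 1:T. ✓
2: successors {3, 4, 5}; not p or q there: 3:T, 4:T, 5:T. ✓
3: successors {4}; not p or q there: 4:T. ✓
4: no successors, so Box (not p or q) holds vacuously. ✓
5: no successors, so Box (not p or q) holds vacuously. ✓
Satisfying worlds: {1, 2, 3, 4, 5}.
So Box (not p or q) fails at the other 0 worlds.

0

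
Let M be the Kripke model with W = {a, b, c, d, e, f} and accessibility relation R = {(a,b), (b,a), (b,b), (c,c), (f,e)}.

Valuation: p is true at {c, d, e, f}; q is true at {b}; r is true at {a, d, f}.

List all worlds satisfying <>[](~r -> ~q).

{c, f}

a: successors {b}; [](~r -> ~q) there: b:F. ✗
b: successors {a, b}; [](~r -> ~q) there: a:F, b:F. ✗
c: successors {c}; [](~r -> ~q) there: c:T. ✓
d: no successors, so <>[](~r -> ~q) fails. ✗
e: no successors, so <>[](~r -> ~q) fails. ✗
f: successors {e}; [](~r -> ~q) there: e:T. ✓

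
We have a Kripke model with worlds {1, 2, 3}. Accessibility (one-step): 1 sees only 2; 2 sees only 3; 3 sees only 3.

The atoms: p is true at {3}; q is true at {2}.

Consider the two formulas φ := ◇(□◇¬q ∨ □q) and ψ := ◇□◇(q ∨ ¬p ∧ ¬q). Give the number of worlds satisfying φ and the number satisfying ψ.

3 and 0

For ◇(□◇¬q ∨ □q):
1: successors {2}; □◇¬q ∨ □q there: 2:T. ✓
2: successors {3}; □◇¬q ∨ □q there: 3:T. ✓
3: successors {3}; □◇¬q ∨ □q there: 3:T. ✓
— 3 worlds.
For ◇□◇(q ∨ ¬p ∧ ¬q):
1: successors {2}; □◇(q ∨ ¬p ∧ ¬q) there: 2:F. ✗
2: successors {3}; □◇(q ∨ ¬p ∧ ¬q) there: 3:F. ✗
3: successors {3}; □◇(q ∨ ¬p ∧ ¬q) there: 3:F. ✗
— 0 worlds.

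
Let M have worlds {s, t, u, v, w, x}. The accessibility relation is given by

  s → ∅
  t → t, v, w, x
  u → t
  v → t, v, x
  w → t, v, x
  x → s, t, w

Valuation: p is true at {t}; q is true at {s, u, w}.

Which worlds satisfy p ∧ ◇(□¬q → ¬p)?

s: p is F, ◇(□¬q → ¬p) is F. ✗
t: p is T, ◇(□¬q → ¬p) is T. ✓
u: p is F, ◇(□¬q → ¬p) is T. ✗
v: p is F, ◇(□¬q → ¬p) is T. ✗
w: p is F, ◇(□¬q → ¬p) is T. ✗
x: p is F, ◇(□¬q → ¬p) is T. ✗

{t}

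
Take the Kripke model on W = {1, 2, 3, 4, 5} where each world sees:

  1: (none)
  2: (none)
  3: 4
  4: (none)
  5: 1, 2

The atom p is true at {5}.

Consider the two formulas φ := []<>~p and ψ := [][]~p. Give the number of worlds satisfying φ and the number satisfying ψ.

For []<>~p:
1: no successors, so []<>~p holds vacuously. ✓
2: no successors, so []<>~p holds vacuously. ✓
3: successors {4}; <>~p there: 4:F. ✗
4: no successors, so []<>~p holds vacuously. ✓
5: successors {1, 2}; <>~p there: 1:F, 2:F. ✗
— 3 worlds.
For [][]~p:
1: no successors, so [][]~p holds vacuously. ✓
2: no successors, so [][]~p holds vacuously. ✓
3: successors {4}; []~p there: 4:T. ✓
4: no successors, so [][]~p holds vacuously. ✓
5: successors {1, 2}; []~p there: 1:T, 2:T. ✓
— 5 worlds.

3 and 5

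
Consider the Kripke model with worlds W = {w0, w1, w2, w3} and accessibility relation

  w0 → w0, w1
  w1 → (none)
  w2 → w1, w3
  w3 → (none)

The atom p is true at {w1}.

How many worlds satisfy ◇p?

2

w0: successors {w0, w1}; p there: w0:F, w1:T. ✓
w1: no successors, so ◇p fails. ✗
w2: successors {w1, w3}; p there: w1:T, w3:F. ✓
w3: no successors, so ◇p fails. ✗
Satisfying worlds: {w0, w2}.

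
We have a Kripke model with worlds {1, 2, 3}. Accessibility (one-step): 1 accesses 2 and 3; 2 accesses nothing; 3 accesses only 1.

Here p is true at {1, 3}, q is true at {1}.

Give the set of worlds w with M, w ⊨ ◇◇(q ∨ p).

{1, 3}

1: successors {2, 3}; ◇(q ∨ p) there: 2:F, 3:T. ✓
2: no successors, so ◇◇(q ∨ p) fails. ✗
3: successors {1}; ◇(q ∨ p) there: 1:T. ✓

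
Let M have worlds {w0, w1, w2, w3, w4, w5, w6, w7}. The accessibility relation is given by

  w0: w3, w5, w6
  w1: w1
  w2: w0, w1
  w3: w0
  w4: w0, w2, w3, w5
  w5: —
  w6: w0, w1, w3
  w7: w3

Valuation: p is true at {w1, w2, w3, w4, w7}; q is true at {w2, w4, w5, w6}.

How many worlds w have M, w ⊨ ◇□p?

5

w0: successors {w3, w5, w6}; □p there: w3:F, w5:T, w6:F. ✓
w1: successors {w1}; □p there: w1:T. ✓
w2: successors {w0, w1}; □p there: w0:F, w1:T. ✓
w3: successors {w0}; □p there: w0:F. ✗
w4: successors {w0, w2, w3, w5}; □p there: w0:F, w2:F, w3:F, w5:T. ✓
w5: no successors, so ◇□p fails. ✗
w6: successors {w0, w1, w3}; □p there: w0:F, w1:T, w3:F. ✓
w7: successors {w3}; □p there: w3:F. ✗
Satisfying worlds: {w0, w1, w2, w4, w6}.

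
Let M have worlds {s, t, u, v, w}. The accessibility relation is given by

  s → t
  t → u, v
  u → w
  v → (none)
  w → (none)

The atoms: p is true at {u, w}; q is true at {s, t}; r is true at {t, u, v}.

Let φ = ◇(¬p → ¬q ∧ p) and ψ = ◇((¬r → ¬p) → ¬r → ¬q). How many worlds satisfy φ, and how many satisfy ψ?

For ◇(¬p → ¬q ∧ p):
s: successors {t}; ¬p → ¬q ∧ p there: t:F. ✗
t: successors {u, v}; ¬p → ¬q ∧ p there: u:T, v:F. ✓
u: successors {w}; ¬p → ¬q ∧ p there: w:T. ✓
v: no successors, so ◇(¬p → ¬q ∧ p) fails. ✗
w: no successors, so ◇(¬p → ¬q ∧ p) fails. ✗
— 2 worlds.
For ◇((¬r → ¬p) → ¬r → ¬q):
s: successors {t}; (¬r → ¬p) → ¬r → ¬q there: t:T. ✓
t: successors {u, v}; (¬r → ¬p) → ¬r → ¬q there: u:T, v:T. ✓
u: successors {w}; (¬r → ¬p) → ¬r → ¬q there: w:T. ✓
v: no successors, so ◇((¬r → ¬p) → ¬r → ¬q) fails. ✗
w: no successors, so ◇((¬r → ¬p) → ¬r → ¬q) fails. ✗
— 3 worlds.

2 and 3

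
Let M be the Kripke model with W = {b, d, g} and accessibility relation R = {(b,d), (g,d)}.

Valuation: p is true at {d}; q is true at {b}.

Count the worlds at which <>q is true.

0

b: successors {d}; q there: d:F. ✗
d: no successors, so <>q fails. ✗
g: successors {d}; q there: d:F. ✗
Satisfying worlds: ∅.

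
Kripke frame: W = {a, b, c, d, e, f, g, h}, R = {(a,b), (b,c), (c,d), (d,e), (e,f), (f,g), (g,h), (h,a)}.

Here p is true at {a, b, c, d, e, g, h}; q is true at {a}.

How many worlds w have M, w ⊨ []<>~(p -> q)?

a: successors {b}; <>~(p -> q) there: b:T. ✓
b: successors {c}; <>~(p -> q) there: c:T. ✓
c: successors {d}; <>~(p -> q) there: d:T. ✓
d: successors {e}; <>~(p -> q) there: e:F. ✗
e: successors {f}; <>~(p -> q) there: f:T. ✓
f: successors {g}; <>~(p -> q) there: g:T. ✓
g: successors {h}; <>~(p -> q) there: h:F. ✗
h: successors {a}; <>~(p -> q) there: a:T. ✓
Satisfying worlds: {a, b, c, e, f, h}.

6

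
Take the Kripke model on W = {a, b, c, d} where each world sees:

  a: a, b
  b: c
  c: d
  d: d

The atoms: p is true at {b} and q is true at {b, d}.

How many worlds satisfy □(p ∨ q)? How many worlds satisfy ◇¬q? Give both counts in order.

2 and 2

For □(p ∨ q):
a: successors {a, b}; p ∨ q there: a:F, b:T. ✗
b: successors {c}; p ∨ q there: c:F. ✗
c: successors {d}; p ∨ q there: d:T. ✓
d: successors {d}; p ∨ q there: d:T. ✓
— 2 worlds.
For ◇¬q:
a: successors {a, b}; ¬q there: a:T, b:F. ✓
b: successors {c}; ¬q there: c:T. ✓
c: successors {d}; ¬q there: d:F. ✗
d: successors {d}; ¬q there: d:F. ✗
— 2 worlds.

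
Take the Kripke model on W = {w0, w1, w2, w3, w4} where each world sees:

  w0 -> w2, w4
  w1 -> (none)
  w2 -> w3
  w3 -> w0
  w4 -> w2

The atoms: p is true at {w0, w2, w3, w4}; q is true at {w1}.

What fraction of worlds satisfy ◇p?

w0: successors {w2, w4}; p there: w2:T, w4:T. ✓
w1: no successors, so ◇p fails. ✗
w2: successors {w3}; p there: w3:T. ✓
w3: successors {w0}; p there: w0:T. ✓
w4: successors {w2}; p there: w2:T. ✓
That's 4 of 5 worlds, so 4/5.

4/5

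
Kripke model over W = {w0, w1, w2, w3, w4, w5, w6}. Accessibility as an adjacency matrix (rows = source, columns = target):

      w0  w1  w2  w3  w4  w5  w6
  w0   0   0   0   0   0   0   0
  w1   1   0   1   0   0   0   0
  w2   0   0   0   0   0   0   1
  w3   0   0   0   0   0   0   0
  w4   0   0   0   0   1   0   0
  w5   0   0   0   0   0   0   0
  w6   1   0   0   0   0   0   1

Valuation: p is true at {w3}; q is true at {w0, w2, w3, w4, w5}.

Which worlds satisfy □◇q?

{w0, w2, w3, w4, w5}

w0: no successors, so □◇q holds vacuously. ✓
w1: successors {w0, w2}; ◇q there: w0:F, w2:F. ✗
w2: successors {w6}; ◇q there: w6:T. ✓
w3: no successors, so □◇q holds vacuously. ✓
w4: successors {w4}; ◇q there: w4:T. ✓
w5: no successors, so □◇q holds vacuously. ✓
w6: successors {w0, w6}; ◇q there: w0:F, w6:T. ✗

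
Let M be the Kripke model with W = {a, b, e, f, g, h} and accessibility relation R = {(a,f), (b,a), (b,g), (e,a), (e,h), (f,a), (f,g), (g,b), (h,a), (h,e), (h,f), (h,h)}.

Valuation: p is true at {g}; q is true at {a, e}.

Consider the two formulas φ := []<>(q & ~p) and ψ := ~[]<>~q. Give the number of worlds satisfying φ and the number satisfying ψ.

2 and 0

For []<>(q & ~p):
a: successors {f}; <>(q & ~p) there: f:T. ✓
b: successors {a, g}; <>(q & ~p) there: a:F, g:F. ✗
e: successors {a, h}; <>(q & ~p) there: a:F, h:T. ✗
f: successors {a, g}; <>(q & ~p) there: a:F, g:F. ✗
g: successors {b}; <>(q & ~p) there: b:T. ✓
h: successors {a, e, f, h}; <>(q & ~p) there: a:F, e:T, f:T, h:T. ✗
— 2 worlds.
For ~[]<>~q:
a: []<>~q is T. ✗
b: []<>~q is T. ✗
e: []<>~q is T. ✗
f: []<>~q is T. ✗
g: []<>~q is T. ✗
h: []<>~q is T. ✗
— 0 worlds.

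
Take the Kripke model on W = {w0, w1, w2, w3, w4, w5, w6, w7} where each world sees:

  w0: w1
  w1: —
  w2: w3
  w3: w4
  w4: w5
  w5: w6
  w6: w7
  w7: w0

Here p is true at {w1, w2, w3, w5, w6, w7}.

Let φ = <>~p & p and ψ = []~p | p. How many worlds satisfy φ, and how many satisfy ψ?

For <>~p & p:
w0: <>~p is F, p is F. ✗
w1: <>~p is F, p is T. ✗
w2: <>~p is F, p is T. ✗
w3: <>~p is T, p is T. ✓
w4: <>~p is F, p is F. ✗
w5: <>~p is F, p is T. ✗
w6: <>~p is F, p is T. ✗
w7: <>~p is T, p is T. ✓
— 2 worlds.
For []~p | p:
w0: []~p is F, p is F. ✗
w1: []~p is T, p is T. ✓
w2: []~p is F, p is T. ✓
w3: []~p is T, p is T. ✓
w4: []~p is F, p is F. ✗
w5: []~p is F, p is T. ✓
w6: []~p is F, p is T. ✓
w7: []~p is T, p is T. ✓
— 6 worlds.

2 and 6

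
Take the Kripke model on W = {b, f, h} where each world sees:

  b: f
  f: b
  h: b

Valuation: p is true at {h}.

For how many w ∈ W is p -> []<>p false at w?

b: p is F, []<>p is F. ✓
f: p is F, []<>p is F. ✓
h: p is T, []<>p is F. ✗
Satisfying worlds: {b, f}.
So p -> []<>p fails at the other 1 world.

1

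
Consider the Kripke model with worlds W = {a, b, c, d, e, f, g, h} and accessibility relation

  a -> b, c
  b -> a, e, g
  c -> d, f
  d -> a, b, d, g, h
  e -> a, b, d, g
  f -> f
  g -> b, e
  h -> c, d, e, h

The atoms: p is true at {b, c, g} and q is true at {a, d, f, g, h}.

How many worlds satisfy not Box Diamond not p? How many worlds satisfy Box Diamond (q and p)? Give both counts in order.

3 and 1

For not Box Diamond not p:
a: Box Diamond not p is T. ✗
b: Box Diamond not p is F. ✓
c: Box Diamond not p is T. ✗
d: Box Diamond not p is F. ✓
e: Box Diamond not p is F. ✓
f: Box Diamond not p is T. ✗
g: Box Diamond not p is T. ✗
h: Box Diamond not p is T. ✗
— 3 worlds.
For Box Diamond (q and p):
a: successors {b, c}; Diamond (q and p) there: b:T, c:F. ✗
b: successors {a, e, g}; Diamond (q and p) there: a:F, e:T, g:F. ✗
c: successors {d, f}; Diamond (q and p) there: d:T, f:F. ✗
d: successors {a, b, d, g, h}; Diamond (q and p) there: a:F, b:T, d:T, g:F, h:F. ✗
e: successors {a, b, d, g}; Diamond (q and p) there: a:F, b:T, d:T, g:F. ✗
f: successors {f}; Diamond (q and p) there: f:F. ✗
g: successors {b, e}; Diamond (q and p) there: b:T, e:T. ✓
h: successors {c, d, e, h}; Diamond (q and p) there: c:F, d:T, e:T, h:F. ✗
— 1 world.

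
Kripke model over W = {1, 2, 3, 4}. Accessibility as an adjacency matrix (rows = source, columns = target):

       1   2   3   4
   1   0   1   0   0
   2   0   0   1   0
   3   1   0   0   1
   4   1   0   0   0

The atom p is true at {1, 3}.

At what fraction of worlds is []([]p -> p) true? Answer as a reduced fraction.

1/2

1: successors {2}; []p -> p there: 2:F. ✗
2: successors {3}; []p -> p there: 3:T. ✓
3: successors {1, 4}; []p -> p there: 1:T, 4:F. ✗
4: successors {1}; []p -> p there: 1:T. ✓
That's 2 of 4 worlds, so 2/4 = 1/2.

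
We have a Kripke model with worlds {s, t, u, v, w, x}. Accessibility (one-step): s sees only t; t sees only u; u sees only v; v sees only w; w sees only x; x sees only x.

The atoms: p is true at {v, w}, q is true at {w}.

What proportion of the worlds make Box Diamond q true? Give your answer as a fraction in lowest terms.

1/6

s: successors {t}; Diamond q there: t:F. ✗
t: successors {u}; Diamond q there: u:F. ✗
u: successors {v}; Diamond q there: v:T. ✓
v: successors {w}; Diamond q there: w:F. ✗
w: successors {x}; Diamond q there: x:F. ✗
x: successors {x}; Diamond q there: x:F. ✗
That's 1 of 6 worlds, so 1/6.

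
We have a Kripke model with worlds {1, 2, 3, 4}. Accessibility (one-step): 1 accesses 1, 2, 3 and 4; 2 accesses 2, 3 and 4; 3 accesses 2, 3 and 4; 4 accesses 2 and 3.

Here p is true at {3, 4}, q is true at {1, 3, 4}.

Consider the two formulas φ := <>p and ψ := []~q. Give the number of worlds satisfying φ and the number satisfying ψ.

For <>p:
1: successors {1, 2, 3, 4}; p there: 1:F, 2:F, 3:T, 4:T. ✓
2: successors {2, 3, 4}; p there: 2:F, 3:T, 4:T. ✓
3: successors {2, 3, 4}; p there: 2:F, 3:T, 4:T. ✓
4: successors {2, 3}; p there: 2:F, 3:T. ✓
— 4 worlds.
For []~q:
1: successors {1, 2, 3, 4}; ~q there: 1:F, 2:T, 3:F, 4:F. ✗
2: successors {2, 3, 4}; ~q there: 2:T, 3:F, 4:F. ✗
3: successors {2, 3, 4}; ~q there: 2:T, 3:F, 4:F. ✗
4: successors {2, 3}; ~q there: 2:T, 3:F. ✗
— 0 worlds.

4 and 0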